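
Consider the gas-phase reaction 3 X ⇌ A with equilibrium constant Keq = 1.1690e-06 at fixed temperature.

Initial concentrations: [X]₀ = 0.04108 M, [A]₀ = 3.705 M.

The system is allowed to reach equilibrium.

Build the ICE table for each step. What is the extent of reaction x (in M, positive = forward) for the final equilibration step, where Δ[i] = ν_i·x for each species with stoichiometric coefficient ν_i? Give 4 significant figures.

Q₀ = 5.3444e+04 vs Keq = 1.1690e-06 ⇒ Q>K, reverse
Step 1:
                   X          A
  Initial    0.04108      3.705
  Change       11.11     -3.703
  Equil        11.15   0.001621
  solve Keq expr → x = -3.703; check Q = 1.1690e-06

x = -3.703 M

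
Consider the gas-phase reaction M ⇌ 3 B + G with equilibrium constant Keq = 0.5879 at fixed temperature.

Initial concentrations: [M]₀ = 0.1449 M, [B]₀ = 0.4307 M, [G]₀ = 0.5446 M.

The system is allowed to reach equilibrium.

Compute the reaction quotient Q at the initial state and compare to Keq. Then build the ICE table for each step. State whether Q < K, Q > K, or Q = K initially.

Q₀ = 0.3003 vs Keq = 0.5879 ⇒ Q<K, forward
Step 1:
                  M         B         G
  Initial    0.1449    0.4307    0.5446
  Change   -0.02342   0.07027   0.02342
  Equil      0.1215     0.501     0.568
  solve Keq expr → x = 0.02342; check Q = 0.5879

Q₀ = 0.3003; Q < K (proceeds forward)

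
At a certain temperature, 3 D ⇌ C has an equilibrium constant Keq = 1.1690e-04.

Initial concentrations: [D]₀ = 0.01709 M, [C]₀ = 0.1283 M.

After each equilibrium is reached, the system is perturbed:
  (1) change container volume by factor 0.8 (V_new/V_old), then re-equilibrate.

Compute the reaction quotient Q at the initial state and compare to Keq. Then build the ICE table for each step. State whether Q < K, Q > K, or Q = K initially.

Q₀ = 2.5704e+04 vs Keq = 1.1690e-04 ⇒ Q>K, reverse
Step 1:
                  D         C
  init      0.01709    0.1283
  Δ          0.3849   -0.1283
  eq          0.402 7.5925e-06
  solve Keq expr → x = -0.1283; check Q = 1.1690e-04
Then change container volume by factor 0.8 (V_new/V_old).
Step 2:
                  D         C
  init       0.5025 9.4907e-06
  Δ       -1.6011e-05 5.3371e-06
  eq         0.5024 1.4828e-05
  solve Keq expr → x = 5.3371e-06; check Q = 1.1690e-04

Q₀ = 2.5704e+04; Q > K (proceeds reverse)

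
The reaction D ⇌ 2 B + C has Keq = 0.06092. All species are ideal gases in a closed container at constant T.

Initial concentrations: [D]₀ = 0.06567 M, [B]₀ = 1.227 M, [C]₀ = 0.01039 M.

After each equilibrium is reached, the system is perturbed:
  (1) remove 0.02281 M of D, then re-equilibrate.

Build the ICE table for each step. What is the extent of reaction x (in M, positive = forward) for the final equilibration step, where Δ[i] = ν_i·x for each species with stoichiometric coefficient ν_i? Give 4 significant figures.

x = -9.0184e-04 M

Q₀ = 0.2382 vs Keq = 0.06092 ⇒ Q>K, reverse
Step 1:
                   D          B          C
  init       0.06567      1.227    0.01039
  Δ         0.007363   -0.01473  -0.007363
  eq         0.07303      1.212   0.003027
  solve Keq expr → x = -0.007363; check Q = 0.06092
Then remove 0.02281 M of D.
Step 2:
                   D          B          C
  init       0.05022      1.212   0.003027
  Δ       9.0184e-04  -0.001804 -9.0184e-04
  eq         0.05112       1.21   0.002126
  solve Keq expr → x = -9.0184e-04; check Q = 0.06092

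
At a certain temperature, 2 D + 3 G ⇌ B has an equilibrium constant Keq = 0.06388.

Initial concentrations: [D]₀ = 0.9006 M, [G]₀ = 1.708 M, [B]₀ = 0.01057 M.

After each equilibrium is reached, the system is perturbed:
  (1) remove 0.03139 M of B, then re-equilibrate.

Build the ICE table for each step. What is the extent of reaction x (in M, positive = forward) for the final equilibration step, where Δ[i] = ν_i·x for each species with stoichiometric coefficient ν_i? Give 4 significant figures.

Q₀ = 0.002615 vs Keq = 0.06388 ⇒ Q<K, forward
Step 1:
                   D          G          B
  init        0.9006      1.708    0.01057
  Δ          -0.1782    -0.2673    0.08911
  eq          0.7224      1.441    0.09968
  solve Keq expr → x = 0.08911; check Q = 0.06388
Then remove 0.03139 M of B.
Step 2:
                   D          G          B
  init        0.7224      1.441    0.06829
  Δ         -0.02997   -0.04495    0.01498
  eq          0.6924      1.396    0.08327
  solve Keq expr → x = 0.01498; check Q = 0.06388

x = 0.01498 M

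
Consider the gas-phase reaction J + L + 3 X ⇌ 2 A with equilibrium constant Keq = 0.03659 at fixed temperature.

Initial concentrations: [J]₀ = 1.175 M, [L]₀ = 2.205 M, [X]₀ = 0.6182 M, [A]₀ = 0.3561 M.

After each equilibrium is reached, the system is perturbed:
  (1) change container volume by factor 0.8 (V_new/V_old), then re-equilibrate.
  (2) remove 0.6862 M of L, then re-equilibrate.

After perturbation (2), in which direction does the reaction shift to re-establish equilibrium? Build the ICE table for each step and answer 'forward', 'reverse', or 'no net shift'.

Direction: reverse

Q₀ = 0.2072 vs Keq = 0.03659 ⇒ Q>K, reverse
Step 1:
                    J           L           X           A
  init          1.175       2.205      0.6182      0.3561
  Δ           0.06232     0.06232      0.1869     -0.1246
  eq            1.237       2.267      0.8051      0.2315
  solve Keq expr → x = -0.06232; check Q = 0.03659
Then change container volume by factor 0.8 (V_new/V_old).
Step 2:
                    J           L           X           A
  init          1.547       2.834       1.006      0.2893
  Δ          -0.02916    -0.02916    -0.08748     0.05832
  eq            1.517       2.805       0.919      0.3477
  solve Keq expr → x = 0.02916; check Q = 0.03659
Then remove 0.6862 M of L.
Step 3:
                    J           L           X           A
  init          1.517       2.119       0.919      0.3477
  Δ           0.01238     0.01238     0.03714    -0.02476
  eq             1.53       2.131      0.9561      0.3229
  solve Keq expr → x = -0.01238; check Q = 0.03659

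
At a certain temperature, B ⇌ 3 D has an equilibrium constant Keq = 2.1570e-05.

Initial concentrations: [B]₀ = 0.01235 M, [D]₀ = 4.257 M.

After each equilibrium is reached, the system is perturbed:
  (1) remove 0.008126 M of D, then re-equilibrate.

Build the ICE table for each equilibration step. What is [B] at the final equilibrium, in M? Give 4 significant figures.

[B]_eq = 1.418 M

Q₀ = 6247 vs Keq = 2.1570e-05 ⇒ Q>K, reverse
Step 1:
                  B         D
  init      0.01235     4.257
  Δ           1.409    -4.226
  eq          1.421   0.03129
  solve Keq expr → x = -1.409; check Q = 2.1570e-05
Then remove 0.008126 M of D.
Step 2:
                  B         D
  init        1.421   0.02317
  Δ       -0.002702  0.008106
  eq          1.418   0.03128
  solve Keq expr → x = 0.002702; check Q = 2.1570e-05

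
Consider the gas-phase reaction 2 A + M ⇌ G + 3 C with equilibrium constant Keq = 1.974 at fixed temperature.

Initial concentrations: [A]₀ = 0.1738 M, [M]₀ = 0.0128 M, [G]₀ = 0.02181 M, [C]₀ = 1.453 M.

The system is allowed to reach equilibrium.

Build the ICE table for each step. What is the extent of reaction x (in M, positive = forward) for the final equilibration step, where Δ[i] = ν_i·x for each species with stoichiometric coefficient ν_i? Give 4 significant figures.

Q₀ = 173 vs Keq = 1.974 ⇒ Q>K, reverse
Step 1:
                  A         M         G         C
  I          0.1738    0.0128   0.02181     1.453
  C         0.04135   0.02067  -0.02067  -0.06202
  E          0.2151   0.03347  0.001136     1.391
  solve Keq expr → x = -0.02067; check Q = 1.974

x = -0.02067 M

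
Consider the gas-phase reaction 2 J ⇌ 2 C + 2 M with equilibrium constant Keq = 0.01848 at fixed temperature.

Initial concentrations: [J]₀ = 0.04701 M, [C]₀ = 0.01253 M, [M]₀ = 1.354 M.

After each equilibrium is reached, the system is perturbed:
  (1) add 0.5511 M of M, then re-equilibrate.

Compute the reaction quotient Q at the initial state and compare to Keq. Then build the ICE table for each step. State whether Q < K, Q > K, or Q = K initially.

Q₀ = 0.1302; Q > K (proceeds reverse)

Q₀ = 0.1302 vs Keq = 0.01848 ⇒ Q>K, reverse
Step 1:
                  J         C         M
  Initial   0.04701   0.01253     1.354
  Change   0.007072 -0.007072 -0.007072
  Equil     0.05408  0.005458     1.347
  solve Keq expr → x = -0.003536; check Q = 0.01848
Then add 0.5511 M of M.
Step 2:
                  J         C         M
  Initial   0.05408  0.005458     1.898
  Change   0.001476 -0.001476 -0.001476
  Equil     0.05556  0.003982     1.897
  solve Keq expr → x = -7.3801e-04; check Q = 0.01848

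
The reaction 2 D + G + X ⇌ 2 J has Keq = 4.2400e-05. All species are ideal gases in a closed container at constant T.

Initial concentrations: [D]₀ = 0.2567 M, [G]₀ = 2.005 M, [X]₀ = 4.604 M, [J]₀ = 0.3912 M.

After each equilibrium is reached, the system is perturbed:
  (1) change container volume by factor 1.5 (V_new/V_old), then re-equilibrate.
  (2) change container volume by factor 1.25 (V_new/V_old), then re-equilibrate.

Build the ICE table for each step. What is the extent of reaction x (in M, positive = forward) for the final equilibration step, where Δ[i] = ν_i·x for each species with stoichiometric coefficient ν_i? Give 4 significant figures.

Q₀ = 0.2516 vs Keq = 4.2400e-05 ⇒ Q>K, reverse
Step 1:
                    D           G           X           J
  I            0.2567       2.005       4.604      0.3912
  C            0.3778      0.1889      0.1889     -0.3778
  E            0.6345       2.194       4.793      0.0134
  solve Keq expr → x = -0.1889; check Q = 4.2400e-05
Then change container volume by factor 1.5 (V_new/V_old).
Step 2:
                    D           G           X           J
  I             0.423       1.463       3.195    0.008932
  C          0.002932    0.001466    0.001466   -0.002932
  E            0.4259       1.464       3.197       0.006
  solve Keq expr → x = -0.001466; check Q = 4.2400e-05
Then change container volume by factor 1.25 (V_new/V_old).
Step 3:
                    D           G           X           J
  I            0.3407       1.171       2.557      0.0048
  C        9.4819e-04  4.7410e-04  4.7410e-04 -9.4819e-04
  E            0.3417       1.172       2.558    0.003852
  solve Keq expr → x = -4.7410e-04; check Q = 4.2400e-05

x = -4.7410e-04 M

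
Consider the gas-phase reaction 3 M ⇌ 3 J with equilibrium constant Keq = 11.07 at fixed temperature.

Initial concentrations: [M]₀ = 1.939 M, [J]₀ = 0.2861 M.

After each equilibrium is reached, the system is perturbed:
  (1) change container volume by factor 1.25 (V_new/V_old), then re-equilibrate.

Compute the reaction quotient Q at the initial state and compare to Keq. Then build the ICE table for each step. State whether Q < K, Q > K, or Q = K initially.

Q₀ = 0.003212 vs Keq = 11.07 ⇒ Q<K, forward
Step 1:
                  M         J
  init        1.939    0.2861
  Δ           -1.25      1.25
  eq         0.6892     1.536
  solve Keq expr → x = 0.4166; check Q = 11.07
Then change container volume by factor 1.25 (V_new/V_old).
Step 2:
                  M         J
  init       0.5513     1.229
  Δ               0         0
  eq         0.5513     1.229
  solve Keq expr → x = 0; check Q = 11.07

Q₀ = 0.003212; Q < K (proceeds forward)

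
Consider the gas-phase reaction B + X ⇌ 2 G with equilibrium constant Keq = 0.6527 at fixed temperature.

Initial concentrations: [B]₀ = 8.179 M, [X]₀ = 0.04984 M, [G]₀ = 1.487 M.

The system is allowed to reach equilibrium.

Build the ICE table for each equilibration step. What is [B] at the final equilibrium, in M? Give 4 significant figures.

[B]_eq = 8.361 M

Q₀ = 5.424 vs Keq = 0.6527 ⇒ Q>K, reverse
Step 1:
                  B         X         G
  Initial     8.179   0.04984     1.487
  Change     0.1816    0.1816   -0.3632
  Equil       8.361    0.2314     1.124
  solve Keq expr → x = -0.1816; check Q = 0.6527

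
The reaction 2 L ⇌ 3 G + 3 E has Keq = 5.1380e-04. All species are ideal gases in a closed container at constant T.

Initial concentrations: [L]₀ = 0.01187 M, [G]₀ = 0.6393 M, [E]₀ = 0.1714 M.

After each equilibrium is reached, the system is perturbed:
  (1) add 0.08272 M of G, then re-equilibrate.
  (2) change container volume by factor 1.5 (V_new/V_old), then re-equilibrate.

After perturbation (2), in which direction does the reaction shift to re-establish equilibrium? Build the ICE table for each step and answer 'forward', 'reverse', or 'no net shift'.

Direction: forward

Q₀ = 9.338 vs Keq = 5.1380e-04 ⇒ Q>K, reverse
Step 1:
                    L           G           E
  Initial     0.01187      0.6393      0.1714
  Change      0.09096     -0.1364     -0.1364
  Equil        0.1028      0.5029     0.03496
  solve Keq expr → x = -0.04548; check Q = 5.1380e-04
Then add 0.08272 M of G.
Step 2:
                    L           G           E
  Initial      0.1028      0.5856     0.03496
  Change     0.002786   -0.004179   -0.004179
  Equil        0.1056      0.5814     0.03078
  solve Keq expr → x = -0.001393; check Q = 5.1380e-04
Then change container volume by factor 1.5 (V_new/V_old).
Step 3:
                    L           G           E
  Initial     0.07041      0.3876     0.02052
  Change    -0.007497     0.01125     0.01125
  Equil       0.06291      0.3988     0.03177
  solve Keq expr → x = 0.003748; check Q = 5.1380e-04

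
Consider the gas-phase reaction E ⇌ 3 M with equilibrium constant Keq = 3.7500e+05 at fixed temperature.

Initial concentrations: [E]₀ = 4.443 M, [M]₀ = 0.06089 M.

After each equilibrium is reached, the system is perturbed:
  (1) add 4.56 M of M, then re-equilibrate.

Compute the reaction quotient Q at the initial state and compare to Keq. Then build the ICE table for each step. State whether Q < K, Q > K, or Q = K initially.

Q₀ = 5.0811e-05; Q < K (proceeds forward)

Q₀ = 5.0811e-05 vs Keq = 3.7500e+05 ⇒ Q<K, forward
Step 1:
                   E          M
  init         4.443    0.06089
  Δ           -4.437      13.31
  eq        0.006374      13.37
  solve Keq expr → x = 4.437; check Q = 3.7500e+05
Then add 4.56 M of M.
Step 2:
                   E          M
  init      0.006374      17.93
  Δ          0.00893   -0.02679
  eq          0.0153       17.9
  solve Keq expr → x = -0.00893; check Q = 3.7500e+05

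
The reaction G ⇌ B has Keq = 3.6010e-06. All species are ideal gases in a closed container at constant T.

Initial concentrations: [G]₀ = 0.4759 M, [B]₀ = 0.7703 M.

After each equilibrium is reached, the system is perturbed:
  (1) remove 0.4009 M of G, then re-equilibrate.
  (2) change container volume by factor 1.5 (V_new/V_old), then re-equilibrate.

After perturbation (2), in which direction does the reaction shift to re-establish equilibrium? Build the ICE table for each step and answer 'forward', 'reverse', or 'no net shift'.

Q₀ = 1.619 vs Keq = 3.6010e-06 ⇒ Q>K, reverse
Step 1:
                  G         B
  I          0.4759    0.7703
  C          0.7703   -0.7703
  E           1.246 4.4876e-06
  solve Keq expr → x = -0.7703; check Q = 3.6010e-06
Then remove 0.4009 M of G.
Step 2:
                  G         B
  I          0.8453 4.4876e-06
  C       1.4436e-06 -1.4436e-06
  E          0.8453 3.0439e-06
  solve Keq expr → x = -1.4436e-06; check Q = 3.6010e-06
Then change container volume by factor 1.5 (V_new/V_old).
Step 3:
                  G         B
  I          0.5635 2.0293e-06
  C               0         0
  E          0.5635 2.0293e-06
  solve Keq expr → x = 0; check Q = 3.6010e-06

Direction: no net shift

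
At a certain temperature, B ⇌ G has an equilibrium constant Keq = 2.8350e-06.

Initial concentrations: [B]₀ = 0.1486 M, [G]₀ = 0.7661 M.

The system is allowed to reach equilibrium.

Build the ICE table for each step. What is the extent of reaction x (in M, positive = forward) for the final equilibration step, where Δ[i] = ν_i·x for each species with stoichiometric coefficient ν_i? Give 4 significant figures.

x = -0.7661 M

Q₀ = 5.155 vs Keq = 2.8350e-06 ⇒ Q>K, reverse
Step 1:
                  B         G
  init       0.1486    0.7661
  Δ          0.7661   -0.7661
  eq         0.9147 2.5932e-06
  solve Keq expr → x = -0.7661; check Q = 2.8350e-06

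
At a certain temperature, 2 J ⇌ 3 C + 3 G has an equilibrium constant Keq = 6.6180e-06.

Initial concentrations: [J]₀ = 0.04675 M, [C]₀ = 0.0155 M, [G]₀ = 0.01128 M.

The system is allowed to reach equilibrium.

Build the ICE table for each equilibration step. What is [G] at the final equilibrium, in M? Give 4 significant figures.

[G]_eq = 0.03951 M

Q₀ = 2.4455e-09 vs Keq = 6.6180e-06 ⇒ Q<K, forward
Step 1:
                   J          C          G
  init       0.04675     0.0155    0.01128
  Δ         -0.01882    0.02823    0.02823
  eq         0.02793    0.04373    0.03951
  solve Keq expr → x = 0.009412; check Q = 6.6180e-06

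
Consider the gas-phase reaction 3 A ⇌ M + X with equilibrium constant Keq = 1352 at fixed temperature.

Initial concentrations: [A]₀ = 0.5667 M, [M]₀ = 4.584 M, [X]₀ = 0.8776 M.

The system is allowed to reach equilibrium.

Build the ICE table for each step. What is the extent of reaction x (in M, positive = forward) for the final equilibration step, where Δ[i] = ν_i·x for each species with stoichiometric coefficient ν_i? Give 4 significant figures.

x = 0.1381 M

Q₀ = 22.1 vs Keq = 1352 ⇒ Q<K, forward
Step 1:
                  A         M         X
  init       0.5667     4.584    0.8776
  Δ         -0.4142    0.1381    0.1381
  eq         0.1525     4.722     1.016
  solve Keq expr → x = 0.1381; check Q = 1352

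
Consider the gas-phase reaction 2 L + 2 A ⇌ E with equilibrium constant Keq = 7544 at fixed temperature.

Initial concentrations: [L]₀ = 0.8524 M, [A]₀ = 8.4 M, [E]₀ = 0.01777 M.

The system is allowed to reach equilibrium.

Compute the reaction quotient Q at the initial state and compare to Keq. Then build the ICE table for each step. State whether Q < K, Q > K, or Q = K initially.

Q₀ = 3.4661e-04 vs Keq = 7544 ⇒ Q<K, forward
Step 1:
                  L         A         E
  Initial    0.8524       8.4   0.01777
  Change    -0.8514   -0.8514    0.4257
  Equil    0.001016     7.549    0.4435
  solve Keq expr → x = 0.4257; check Q = 7544

Q₀ = 3.4661e-04; Q < K (proceeds forward)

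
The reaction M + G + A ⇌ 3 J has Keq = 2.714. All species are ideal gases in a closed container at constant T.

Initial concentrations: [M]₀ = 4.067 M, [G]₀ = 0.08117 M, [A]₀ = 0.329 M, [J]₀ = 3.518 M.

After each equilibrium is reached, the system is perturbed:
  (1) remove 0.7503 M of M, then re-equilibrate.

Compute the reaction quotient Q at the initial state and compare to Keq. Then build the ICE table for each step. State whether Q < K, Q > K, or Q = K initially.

Q₀ = 400.9; Q > K (proceeds reverse)

Q₀ = 400.9 vs Keq = 2.714 ⇒ Q>K, reverse
Step 1:
                   M          G          A          J
  Initial      4.067    0.08117      0.329      3.518
  Change      0.5417     0.5417     0.5417     -1.625
  Equil        4.609     0.6228     0.8707      1.893
  solve Keq expr → x = -0.5417; check Q = 2.714
Then remove 0.7503 M of M.
Step 2:
                   M          G          A          J
  Initial      3.858     0.6228     0.8707      1.893
  Change     0.02275    0.02275    0.02275   -0.06824
  Equil        3.881     0.6456     0.8934      1.825
  solve Keq expr → x = -0.02275; check Q = 2.714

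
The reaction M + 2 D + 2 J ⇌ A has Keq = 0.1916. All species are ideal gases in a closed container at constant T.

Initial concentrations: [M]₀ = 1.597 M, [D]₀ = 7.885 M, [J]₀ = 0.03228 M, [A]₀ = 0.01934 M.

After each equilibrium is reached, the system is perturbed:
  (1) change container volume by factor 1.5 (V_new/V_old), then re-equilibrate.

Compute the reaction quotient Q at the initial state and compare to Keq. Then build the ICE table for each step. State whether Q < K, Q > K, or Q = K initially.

Q₀ = 0.1869 vs Keq = 0.1916 ⇒ Q<K, forward
Step 1:
                  M         D         J         A
  I           1.597     7.885   0.03228   0.01934
  C       -1.3930e-04 -2.7860e-04 -2.7860e-04 1.3930e-04
  E           1.597     7.885     0.032   0.01948
  solve Keq expr → x = 1.3930e-04; check Q = 0.1916
Then change container volume by factor 1.5 (V_new/V_old).
Step 2:
                  M         D         J         A
  I           1.065     5.256   0.02133   0.01299
  C        0.006371   0.01274   0.01274 -0.006371
  E           1.071     5.269   0.03408  0.006615
  solve Keq expr → x = -0.006371; check Q = 0.1916

Q₀ = 0.1869; Q < K (proceeds forward)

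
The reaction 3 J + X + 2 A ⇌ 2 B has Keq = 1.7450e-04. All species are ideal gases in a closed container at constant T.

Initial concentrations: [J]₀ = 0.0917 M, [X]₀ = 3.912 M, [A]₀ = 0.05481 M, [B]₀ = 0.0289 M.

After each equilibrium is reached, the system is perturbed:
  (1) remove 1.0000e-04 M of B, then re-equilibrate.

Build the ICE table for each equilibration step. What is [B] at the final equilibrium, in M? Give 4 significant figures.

Q₀ = 92.17 vs Keq = 1.7450e-04 ⇒ Q>K, reverse
Step 1:
                  J         X         A         B
  Initial    0.0917     3.912   0.05481    0.0289
  Change    0.04319    0.0144   0.02879  -0.02879
  Equil      0.1349     3.926    0.0836 1.0841e-04
  solve Keq expr → x = -0.0144; check Q = 1.7450e-04
Then remove 1.0000e-04 M of B.
Step 2:
                  J         X         A         B
  Initial    0.1349     3.926    0.0836 8.4092e-06
  Change  -1.4954e-04 -4.9845e-05 -9.9690e-05 9.9690e-05
  Equil      0.1347     3.926    0.0835 1.0810e-04
  solve Keq expr → x = 4.9845e-05; check Q = 1.7450e-04

[B]_eq = 1.0810e-04 M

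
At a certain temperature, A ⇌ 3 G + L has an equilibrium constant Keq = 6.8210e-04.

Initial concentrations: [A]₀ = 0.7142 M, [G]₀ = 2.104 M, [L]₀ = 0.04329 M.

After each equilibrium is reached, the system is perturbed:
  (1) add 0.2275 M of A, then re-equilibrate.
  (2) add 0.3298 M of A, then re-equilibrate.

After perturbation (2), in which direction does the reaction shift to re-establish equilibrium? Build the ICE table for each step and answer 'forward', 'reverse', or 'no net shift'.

Direction: forward

Q₀ = 0.5646 vs Keq = 6.8210e-04 ⇒ Q>K, reverse
Step 1:
                  A         G         L
  init       0.7142     2.104   0.04329
  Δ         0.04322   -0.1297  -0.04322
  eq         0.7574     1.974 6.7131e-05
  solve Keq expr → x = -0.04322; check Q = 6.8210e-04
Then add 0.2275 M of A.
Step 2:
                  A         G         L
  init       0.9849     1.974 6.7131e-05
  Δ       -2.0154e-05 6.0462e-05 2.0154e-05
  eq         0.9849     1.974 8.7285e-05
  solve Keq expr → x = 2.0154e-05; check Q = 6.8210e-04
Then add 0.3298 M of A.
Step 3:
                  A         G         L
  init        1.315     1.974 8.7285e-05
  Δ       -2.9210e-05 8.7630e-05 2.9210e-05
  eq          1.315     1.974 1.1650e-04
  solve Keq expr → x = 2.9210e-05; check Q = 6.8210e-04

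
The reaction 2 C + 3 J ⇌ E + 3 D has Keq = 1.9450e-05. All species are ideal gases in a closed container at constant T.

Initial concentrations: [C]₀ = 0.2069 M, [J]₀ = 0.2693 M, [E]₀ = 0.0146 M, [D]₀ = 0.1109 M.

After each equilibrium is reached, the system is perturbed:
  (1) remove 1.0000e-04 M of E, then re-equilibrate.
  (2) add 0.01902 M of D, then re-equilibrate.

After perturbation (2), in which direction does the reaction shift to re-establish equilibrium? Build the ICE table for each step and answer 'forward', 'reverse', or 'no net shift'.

Direction: reverse

Q₀ = 0.02382 vs Keq = 1.9450e-05 ⇒ Q>K, reverse
Step 1:
                  C         J         E         D
  I          0.2069    0.2693    0.0146    0.1109
  C         0.02898   0.04348  -0.01449  -0.04348
  E          0.2359    0.3128 1.0804e-04   0.06742
  solve Keq expr → x = -0.01449; check Q = 1.9450e-05
Then remove 1.0000e-04 M of E.
Step 2:
                  C         J         E         D
  I          0.2359    0.3128 8.0365e-06   0.06742
  C       -1.9624e-04 -2.9436e-04 9.8120e-05 2.9436e-04
  E          0.2357    0.3125 1.0616e-04   0.06772
  solve Keq expr → x = 9.8120e-05; check Q = 1.9450e-05
Then add 0.01902 M of D.
Step 3:
                  C         J         E         D
  I          0.2357    0.3125 1.0616e-04   0.08674
  C       1.1044e-04 1.6566e-04 -5.5221e-05 -1.6566e-04
  E          0.2358    0.3126 5.0935e-05   0.08657
  solve Keq expr → x = -5.5221e-05; check Q = 1.9450e-05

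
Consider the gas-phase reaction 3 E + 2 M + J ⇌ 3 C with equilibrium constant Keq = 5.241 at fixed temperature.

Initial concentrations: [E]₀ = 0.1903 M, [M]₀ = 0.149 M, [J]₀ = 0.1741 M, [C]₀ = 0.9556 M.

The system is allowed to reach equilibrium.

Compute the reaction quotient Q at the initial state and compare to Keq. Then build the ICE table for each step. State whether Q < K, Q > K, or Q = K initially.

Q₀ = 3.2760e+04; Q > K (proceeds reverse)

Q₀ = 3.2760e+04 vs Keq = 5.241 ⇒ Q>K, reverse
Step 1:
                    E           M           J           C
  init         0.1903       0.149      0.1741      0.9556
  Δ            0.4748      0.3166      0.1583     -0.4748
  eq           0.6651      0.4656      0.3324      0.4808
  solve Keq expr → x = -0.1583; check Q = 5.241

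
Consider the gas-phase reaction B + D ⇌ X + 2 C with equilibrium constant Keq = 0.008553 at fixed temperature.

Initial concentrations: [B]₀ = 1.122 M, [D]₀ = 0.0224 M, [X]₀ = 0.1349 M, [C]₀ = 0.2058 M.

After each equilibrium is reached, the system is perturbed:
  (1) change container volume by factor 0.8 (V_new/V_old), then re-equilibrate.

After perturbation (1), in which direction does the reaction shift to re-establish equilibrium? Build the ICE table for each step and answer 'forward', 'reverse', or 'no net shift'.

Q₀ = 0.2273 vs Keq = 0.008553 ⇒ Q>K, reverse
Step 1:
                   B          D          X          C
  init         1.122     0.0224     0.1349     0.2058
  Δ           0.0541     0.0541    -0.0541    -0.1082
  eq           1.176     0.0765     0.0808    0.09759
  solve Keq expr → x = -0.0541; check Q = 0.008553
Then change container volume by factor 0.8 (V_new/V_old).
Step 2:
                   B          D          X          C
  init          1.47    0.09563      0.101      0.122
  Δ          0.00406    0.00406   -0.00406  -0.008121
  eq           1.474    0.09969    0.09694     0.1139
  solve Keq expr → x = -0.00406; check Q = 0.008553

Direction: reverse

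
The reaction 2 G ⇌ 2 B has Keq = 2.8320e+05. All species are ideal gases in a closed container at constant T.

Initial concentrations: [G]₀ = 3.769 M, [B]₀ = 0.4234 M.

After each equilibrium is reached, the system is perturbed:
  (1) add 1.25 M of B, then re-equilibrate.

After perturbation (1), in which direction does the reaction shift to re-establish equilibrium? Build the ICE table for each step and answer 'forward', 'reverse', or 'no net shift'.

Direction: reverse

Q₀ = 0.01262 vs Keq = 2.8320e+05 ⇒ Q<K, forward
Step 1:
                  G         B
  I           3.769    0.4234
  C          -3.761     3.761
  E        0.007863     4.185
  solve Keq expr → x = 1.881; check Q = 2.8320e+05
Then add 1.25 M of B.
Step 2:
                  G         B
  I        0.007863     5.435
  C        0.002344 -0.002344
  E         0.01021     5.432
  solve Keq expr → x = -0.001172; check Q = 2.8320e+05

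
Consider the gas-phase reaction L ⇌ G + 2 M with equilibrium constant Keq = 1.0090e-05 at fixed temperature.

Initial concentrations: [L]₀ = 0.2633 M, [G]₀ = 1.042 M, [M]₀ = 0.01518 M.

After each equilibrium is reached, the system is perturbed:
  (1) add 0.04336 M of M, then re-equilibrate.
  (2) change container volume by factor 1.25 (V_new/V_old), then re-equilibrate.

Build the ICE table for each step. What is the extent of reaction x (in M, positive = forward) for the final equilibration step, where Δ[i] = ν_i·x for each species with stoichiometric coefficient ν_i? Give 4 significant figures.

Q₀ = 9.1193e-04 vs Keq = 1.0090e-05 ⇒ Q>K, reverse
Step 1:
                    L           G           M
  init         0.2633       1.042     0.01518
  Δ          0.006779   -0.006779    -0.01356
  eq           0.2701       1.035    0.001622
  solve Keq expr → x = -0.006779; check Q = 1.0090e-05
Then add 0.04336 M of M.
Step 2:
                    L           G           M
  init         0.2701       1.035     0.04498
  Δ           0.02164    -0.02164    -0.04328
  eq           0.2917       1.014    0.001704
  solve Keq expr → x = -0.02164; check Q = 1.0090e-05
Then change container volume by factor 1.25 (V_new/V_old).
Step 3:
                    L           G           M
  init         0.2334      0.8109    0.001363
  Δ       -1.7001e-04  1.7001e-04  3.4002e-04
  eq           0.2332       0.811    0.001703
  solve Keq expr → x = 1.7001e-04; check Q = 1.0090e-05

x = 1.7001e-04 M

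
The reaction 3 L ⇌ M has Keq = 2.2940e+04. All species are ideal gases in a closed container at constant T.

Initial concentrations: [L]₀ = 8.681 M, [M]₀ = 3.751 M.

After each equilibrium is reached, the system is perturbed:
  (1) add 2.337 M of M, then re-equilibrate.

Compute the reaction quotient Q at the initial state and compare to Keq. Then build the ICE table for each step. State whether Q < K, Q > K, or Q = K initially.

Q₀ = 0.005734; Q < K (proceeds forward)

Q₀ = 0.005734 vs Keq = 2.2940e+04 ⇒ Q<K, forward
Step 1:
                   L          M
  I            8.681      3.751
  C           -8.615      2.872
  E          0.06609      6.623
  solve Keq expr → x = 2.872; check Q = 2.2940e+04
Then add 2.337 M of M.
Step 2:
                   L          M
  I          0.06609       8.96
  C         0.006999  -0.002333
  E          0.07309      8.957
  solve Keq expr → x = -0.002333; check Q = 2.2940e+04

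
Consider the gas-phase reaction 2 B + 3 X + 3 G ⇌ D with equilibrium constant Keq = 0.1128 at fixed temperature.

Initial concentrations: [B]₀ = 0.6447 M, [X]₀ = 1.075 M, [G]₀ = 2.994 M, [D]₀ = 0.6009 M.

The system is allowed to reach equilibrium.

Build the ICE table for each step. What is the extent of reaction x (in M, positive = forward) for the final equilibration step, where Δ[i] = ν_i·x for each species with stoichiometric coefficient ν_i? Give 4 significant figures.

Q₀ = 0.04336 vs Keq = 0.1128 ⇒ Q<K, forward
Step 1:
                  B         X         G         D
  init       0.6447     1.075     2.994    0.6009
  Δ        -0.09391   -0.1409   -0.1409   0.04695
  eq         0.5508    0.9341     2.853    0.6479
  solve Keq expr → x = 0.04695; check Q = 0.1128

x = 0.04695 M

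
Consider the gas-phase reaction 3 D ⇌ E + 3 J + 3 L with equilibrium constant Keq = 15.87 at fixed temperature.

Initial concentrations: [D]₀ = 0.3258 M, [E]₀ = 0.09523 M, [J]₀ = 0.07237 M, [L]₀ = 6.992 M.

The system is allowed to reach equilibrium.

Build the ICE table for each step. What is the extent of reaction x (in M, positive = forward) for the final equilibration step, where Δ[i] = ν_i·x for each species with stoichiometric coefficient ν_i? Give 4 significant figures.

Q₀ = 0.3568 vs Keq = 15.87 ⇒ Q<K, forward
Step 1:
                   D          E          J          L
  init        0.3258    0.09523    0.07237      6.992
  Δ         -0.09259    0.03086    0.09259    0.09259
  eq          0.2332     0.1261      0.165      7.085
  solve Keq expr → x = 0.03086; check Q = 15.87

x = 0.03086 M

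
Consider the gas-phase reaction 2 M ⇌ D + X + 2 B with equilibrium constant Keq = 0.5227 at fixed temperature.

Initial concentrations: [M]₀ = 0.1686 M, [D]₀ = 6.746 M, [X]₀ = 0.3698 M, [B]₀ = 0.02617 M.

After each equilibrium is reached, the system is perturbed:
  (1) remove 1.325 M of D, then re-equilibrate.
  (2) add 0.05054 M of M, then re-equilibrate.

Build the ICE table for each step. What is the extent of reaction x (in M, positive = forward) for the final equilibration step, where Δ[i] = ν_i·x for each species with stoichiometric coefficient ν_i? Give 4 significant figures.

Q₀ = 0.0601 vs Keq = 0.5227 ⇒ Q<K, forward
Step 1:
                   M          D          X          B
  init        0.1686      6.746     0.3698    0.02617
  Δ           -0.034      0.017      0.017      0.034
  eq          0.1346      6.763     0.3868    0.06017
  solve Keq expr → x = 0.017; check Q = 0.5227
Then remove 1.325 M of D.
Step 2:
                   M          D          X          B
  init        0.1346      5.438     0.3868    0.06017
  Δ        -0.004491   0.002246   0.002246   0.004491
  eq          0.1301       5.44      0.389    0.06466
  solve Keq expr → x = 0.002246; check Q = 0.5227
Then add 0.05054 M of M.
Step 3:
                   M          D          X          B
  init        0.1807       5.44      0.389    0.06466
  Δ         -0.01618    0.00809    0.00809    0.01618
  eq          0.1645      5.448     0.3971    0.08084
  solve Keq expr → x = 0.00809; check Q = 0.5227

x = 0.00809 M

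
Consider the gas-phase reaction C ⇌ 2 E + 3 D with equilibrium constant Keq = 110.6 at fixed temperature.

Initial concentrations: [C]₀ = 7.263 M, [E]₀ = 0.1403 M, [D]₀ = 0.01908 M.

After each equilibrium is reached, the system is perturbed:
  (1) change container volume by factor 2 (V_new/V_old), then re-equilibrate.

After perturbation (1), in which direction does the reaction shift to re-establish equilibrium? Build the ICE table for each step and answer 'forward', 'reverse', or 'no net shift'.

Direction: forward

Q₀ = 1.8825e-08 vs Keq = 110.6 ⇒ Q<K, forward
Step 1:
                  C         E         D
  I           7.263    0.1403   0.01908
  C            -1.4     2.799     4.199
  E           5.863      2.94     4.218
  solve Keq expr → x = 1.4; check Q = 110.6
Then change container volume by factor 2 (V_new/V_old).
Step 2:
                  C         E         D
  I           2.932      1.47     2.109
  C         -0.4859    0.9718     1.458
  E           2.446     2.442     3.567
  solve Keq expr → x = 0.4859; check Q = 110.6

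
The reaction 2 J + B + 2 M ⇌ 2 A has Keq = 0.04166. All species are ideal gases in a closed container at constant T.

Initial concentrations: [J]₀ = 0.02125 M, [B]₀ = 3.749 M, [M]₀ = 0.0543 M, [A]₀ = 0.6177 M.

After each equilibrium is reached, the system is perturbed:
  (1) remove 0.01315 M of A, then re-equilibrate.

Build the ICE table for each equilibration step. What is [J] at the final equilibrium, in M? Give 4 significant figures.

[J]_eq = 0.512 M

Q₀ = 7.6440e+04 vs Keq = 0.04166 ⇒ Q>K, reverse
Step 1:
                   J          B          M          A
  I          0.02125      3.749     0.0543     0.6177
  C           0.4998     0.2499     0.4998    -0.4998
  E           0.5211      3.999     0.5541     0.1179
  solve Keq expr → x = -0.2499; check Q = 0.04166
Then remove 0.01315 M of A.
Step 2:
                   J          B          M          A
  I           0.5211      3.999     0.5541     0.1047
  C        -0.009118  -0.004559  -0.009118   0.009118
  E            0.512      3.994      0.545     0.1138
  solve Keq expr → x = 0.004559; check Q = 0.04166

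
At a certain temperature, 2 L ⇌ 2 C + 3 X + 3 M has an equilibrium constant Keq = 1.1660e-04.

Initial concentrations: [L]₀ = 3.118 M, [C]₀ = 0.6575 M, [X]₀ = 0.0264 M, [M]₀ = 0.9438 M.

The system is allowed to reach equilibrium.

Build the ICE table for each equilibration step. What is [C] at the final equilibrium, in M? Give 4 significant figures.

[C]_eq = 0.7218 M

Q₀ = 6.8785e-07 vs Keq = 1.1660e-04 ⇒ Q<K, forward
Step 1:
                    L           C           X           M
  I             3.118      0.6575      0.0264      0.9438
  C           -0.0643      0.0643     0.09645     0.09645
  E             3.054      0.7218      0.1228        1.04
  solve Keq expr → x = 0.03215; check Q = 1.1660e-04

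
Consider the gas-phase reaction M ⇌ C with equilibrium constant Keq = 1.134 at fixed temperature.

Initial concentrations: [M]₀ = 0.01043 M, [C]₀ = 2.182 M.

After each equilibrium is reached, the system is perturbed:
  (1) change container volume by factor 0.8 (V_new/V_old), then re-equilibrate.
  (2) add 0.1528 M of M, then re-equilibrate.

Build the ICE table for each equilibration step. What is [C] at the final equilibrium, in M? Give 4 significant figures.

Q₀ = 209.2 vs Keq = 1.134 ⇒ Q>K, reverse
Step 1:
                   M          C
  Initial    0.01043      2.182
  Change       1.017     -1.017
  Equil        1.027      1.165
  solve Keq expr → x = -1.017; check Q = 1.134
Then change container volume by factor 0.8 (V_new/V_old).
Step 2:
                   M          C
  Initial      1.284      1.456
  Change           0          0
  Equil        1.284      1.456
  solve Keq expr → x = 0; check Q = 1.134
Then add 0.1528 M of M.
Step 3:
                   M          C
  Initial      1.437      1.456
  Change     -0.0812     0.0812
  Equil        1.356      1.538
  solve Keq expr → x = 0.0812; check Q = 1.134

[C]_eq = 1.538 M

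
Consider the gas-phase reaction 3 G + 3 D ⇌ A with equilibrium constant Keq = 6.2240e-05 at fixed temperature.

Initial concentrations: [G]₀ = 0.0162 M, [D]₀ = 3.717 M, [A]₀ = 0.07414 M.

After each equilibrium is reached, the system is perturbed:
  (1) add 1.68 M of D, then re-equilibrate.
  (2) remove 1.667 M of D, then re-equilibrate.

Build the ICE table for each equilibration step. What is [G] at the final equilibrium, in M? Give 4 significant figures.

Q₀ = 339.6 vs Keq = 6.2240e-05 ⇒ Q>K, reverse
Step 1:
                   G          D          A
  Initial     0.0162      3.717    0.07414
  Change      0.2223     0.2223   -0.07409
  Equil       0.2385      3.939 5.1593e-05
  solve Keq expr → x = -0.07409; check Q = 6.2240e-05
Then add 1.68 M of D.
Step 2:
                   G          D          A
  Initial     0.2385      5.619 5.1593e-05
  Change  -2.9277e-04 -2.9277e-04 9.7589e-05
  Equil       0.2382      5.619 1.4918e-04
  solve Keq expr → x = 9.7589e-05; check Q = 6.2240e-05
Then remove 1.667 M of D.
Step 3:
                   G          D          A
  Initial     0.2382      3.952 1.4918e-04
  Change  2.9123e-04 2.9123e-04 -9.7077e-05
  Equil       0.2385      3.952 5.2104e-05
  solve Keq expr → x = -9.7077e-05; check Q = 6.2240e-05

[G]_eq = 0.2385 M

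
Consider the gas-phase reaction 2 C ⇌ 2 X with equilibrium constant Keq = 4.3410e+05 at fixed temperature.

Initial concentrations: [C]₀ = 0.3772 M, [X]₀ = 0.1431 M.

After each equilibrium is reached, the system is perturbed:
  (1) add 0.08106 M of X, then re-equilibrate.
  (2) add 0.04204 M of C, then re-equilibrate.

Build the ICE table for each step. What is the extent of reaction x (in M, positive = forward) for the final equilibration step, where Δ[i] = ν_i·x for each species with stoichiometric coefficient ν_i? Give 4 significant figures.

x = 0.02099 M

Q₀ = 0.1439 vs Keq = 4.3410e+05 ⇒ Q<K, forward
Step 1:
                    C           X
  init         0.3772      0.1431
  Δ           -0.3764      0.3764
  eq       7.8850e-04      0.5195
  solve Keq expr → x = 0.1882; check Q = 4.3410e+05
Then add 0.08106 M of X.
Step 2:
                    C           X
  init     7.8850e-04      0.6006
  Δ        1.2284e-04 -1.2284e-04
  eq       9.1134e-04      0.6004
  solve Keq expr → x = -6.1422e-05; check Q = 4.3410e+05
Then add 0.04204 M of C.
Step 3:
                    C           X
  init        0.04295      0.6004
  Δ          -0.04198     0.04198
  eq       9.7505e-04      0.6424
  solve Keq expr → x = 0.02099; check Q = 4.3410e+05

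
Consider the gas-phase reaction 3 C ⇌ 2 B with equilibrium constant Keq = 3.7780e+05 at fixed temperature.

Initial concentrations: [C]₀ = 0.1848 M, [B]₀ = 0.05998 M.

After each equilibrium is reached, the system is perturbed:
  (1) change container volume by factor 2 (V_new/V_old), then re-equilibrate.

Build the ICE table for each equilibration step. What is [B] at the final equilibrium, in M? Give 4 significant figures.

[B]_eq = 0.08974 M

Q₀ = 0.57 vs Keq = 3.7780e+05 ⇒ Q<K, forward
Step 1:
                   C          B
  I           0.1848    0.05998
  C          -0.1804     0.1203
  E         0.004414     0.1802
  solve Keq expr → x = 0.06013; check Q = 3.7780e+05
Then change container volume by factor 2 (V_new/V_old).
Step 2:
                   C          B
  I         0.002207    0.09012
  C       5.6585e-04 -3.7723e-04
  E         0.002773    0.08974
  solve Keq expr → x = -1.8862e-04; check Q = 3.7780e+05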